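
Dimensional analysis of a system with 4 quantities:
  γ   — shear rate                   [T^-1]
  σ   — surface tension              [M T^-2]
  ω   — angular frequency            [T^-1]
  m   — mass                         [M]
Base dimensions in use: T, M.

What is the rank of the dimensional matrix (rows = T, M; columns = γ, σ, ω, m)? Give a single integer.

2

Exponent matrix [T,M] × [γ,σ,ω,m]:
  T: [-1 -2 -1  0]
  M: [ 0  1  0  1]
RREF → pivots at {γ,σ} ⇒ r = 2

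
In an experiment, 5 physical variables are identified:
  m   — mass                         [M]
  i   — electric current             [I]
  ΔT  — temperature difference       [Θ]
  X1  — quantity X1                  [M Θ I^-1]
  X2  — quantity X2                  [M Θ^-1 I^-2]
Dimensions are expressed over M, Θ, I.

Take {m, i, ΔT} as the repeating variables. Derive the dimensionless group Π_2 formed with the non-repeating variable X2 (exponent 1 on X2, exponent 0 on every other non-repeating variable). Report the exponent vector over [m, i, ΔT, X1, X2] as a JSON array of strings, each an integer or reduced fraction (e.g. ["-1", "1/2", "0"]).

Dimensional matrix (M×Θ×I by m×i×ΔT×X1×X2):
  M: [ 1  0  0  1  1]
  Θ: [ 0  0  1  1 -1]
  I: [ 0  1  0 -1 -2]
Row reduction gives pivot columns m,i,ΔT; rank = 3
Repeat: m,i,ΔT; free: X1,X2
RREF:
  r0: [   1    0    0    1    1]
  r1: [   0    1    0   -1   -2]
  r2: [   0    0    1    1   -1]
Fix exponent of X2 at 1, X1 at 0; solve each RREF row for its pivot's exponent:
  r0: exp(m) + (1)·1 = 0 ⇒ exp(m) = -1
  r1: exp(i) + (-2)·1 = 0 ⇒ exp(i) = 2
  r2: exp(ΔT) + (-1)·1 = 0 ⇒ exp(ΔT) = 1
Π_2 = m^-1 · i^2 · ΔT · X2

["-1", "2", "1", "0", "1"]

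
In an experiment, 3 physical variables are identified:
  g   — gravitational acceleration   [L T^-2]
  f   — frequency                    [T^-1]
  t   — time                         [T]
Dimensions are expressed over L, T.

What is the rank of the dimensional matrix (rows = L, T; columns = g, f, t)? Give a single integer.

2

Exponent matrix [L,T] × [g,f,t]:
  L: [ 1  0  0]
  T: [-2 -1  1]
Echelon form has 2 nonzero rows (pivots: g,f)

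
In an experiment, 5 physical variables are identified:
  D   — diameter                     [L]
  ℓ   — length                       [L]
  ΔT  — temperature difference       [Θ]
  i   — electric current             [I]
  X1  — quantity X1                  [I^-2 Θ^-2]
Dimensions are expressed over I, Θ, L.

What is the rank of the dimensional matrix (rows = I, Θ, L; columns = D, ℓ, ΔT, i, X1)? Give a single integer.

Write exponents as rows I,Θ,L / cols D,ℓ,ΔT,i,X1:
  I: [ 0  0  0  1 -2]
  Θ: [ 0  0  1  0 -2]
  L: [ 1  1  0  0  0]
RREF → pivots at {D,ΔT,i} ⇒ r = 3

3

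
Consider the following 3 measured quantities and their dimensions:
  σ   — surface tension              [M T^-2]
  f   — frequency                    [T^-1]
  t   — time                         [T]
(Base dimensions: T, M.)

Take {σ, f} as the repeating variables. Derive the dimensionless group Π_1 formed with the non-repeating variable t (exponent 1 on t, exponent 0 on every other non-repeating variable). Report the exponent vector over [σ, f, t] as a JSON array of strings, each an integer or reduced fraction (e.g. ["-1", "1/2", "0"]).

["0", "1", "1"]

Exponent matrix [T,M] × [σ,f,t]:
  T: [-2 -1  1]
  M: [ 1  0  0]
RREF → pivots at {σ,f} ⇒ r = 2
Pivot set = {σ,f}, free = {t}
RREF:
  r0: [   1    0    0]
  r1: [   0    1   -1]
Fix exponent of t at 1; solve each RREF row for its pivot's exponent:
  r0: exp(σ) + (0)·1 = 0 ⇒ exp(σ) = 0
  r1: exp(f) + (-1)·1 = 0 ⇒ exp(f) = 1
Π_1 = f · t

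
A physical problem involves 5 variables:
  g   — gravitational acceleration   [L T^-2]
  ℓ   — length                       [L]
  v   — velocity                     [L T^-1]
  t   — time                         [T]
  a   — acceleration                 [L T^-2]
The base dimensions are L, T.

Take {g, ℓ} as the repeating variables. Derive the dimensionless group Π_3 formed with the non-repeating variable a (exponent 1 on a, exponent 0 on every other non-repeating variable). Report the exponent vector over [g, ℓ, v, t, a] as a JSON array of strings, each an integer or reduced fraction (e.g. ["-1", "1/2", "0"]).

["-1", "0", "0", "0", "1"]

Dimensional matrix (L×T by g×ℓ×v×t×a):
  L: [ 1  1  1  0  1]
  T: [-2  0 -1  1 -2]
Row reduction gives pivot columns g,ℓ; rank = 2
Repeat: g,ℓ; free: v,t,a
RREF:
  r0: [   1    0  1/2 -1/2    1]
  r1: [   0    1  1/2  1/2    0]
Fix exponent of a at 1, v at 0, t at 0; solve each RREF row for its pivot's exponent:
  r0: exp(g) + (1)·1 = 0 ⇒ exp(g) = -1
  r1: exp(ℓ) + (0)·1 = 0 ⇒ exp(ℓ) = 0
Π_3 = g^-1 · a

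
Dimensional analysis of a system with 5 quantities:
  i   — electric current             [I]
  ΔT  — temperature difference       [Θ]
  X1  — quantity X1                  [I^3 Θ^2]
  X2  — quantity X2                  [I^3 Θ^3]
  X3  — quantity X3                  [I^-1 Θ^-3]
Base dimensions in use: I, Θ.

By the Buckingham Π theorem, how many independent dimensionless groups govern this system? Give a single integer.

Exponent matrix [I,Θ] × [i,ΔT,X1,X2,X3]:
  I: [ 1  0  3  3 -1]
  Θ: [ 0  1  2  3 -3]
Row reduction gives pivot columns i,ΔT; rank = 2
Π count = n − r = 5 − 2 = 3

3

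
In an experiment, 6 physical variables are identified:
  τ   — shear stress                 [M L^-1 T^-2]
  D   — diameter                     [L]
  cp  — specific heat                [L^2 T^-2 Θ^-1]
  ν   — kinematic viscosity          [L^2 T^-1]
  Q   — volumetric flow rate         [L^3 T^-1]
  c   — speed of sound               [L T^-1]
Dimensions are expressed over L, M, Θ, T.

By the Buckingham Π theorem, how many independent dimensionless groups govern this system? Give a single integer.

2

Write exponents as rows L,M,Θ,T / cols τ,D,cp,ν,Q,c:
  L: [-1  1  2  2  3  1]
  M: [ 1  0  0  0  0  0]
  Θ: [ 0  0 -1  0  0  0]
  T: [-2  0 -2 -1 -1 -1]
Echelon form has 4 nonzero rows (pivots: τ,D,cp,ν)
6 vars − rank 4 = 2 Π groups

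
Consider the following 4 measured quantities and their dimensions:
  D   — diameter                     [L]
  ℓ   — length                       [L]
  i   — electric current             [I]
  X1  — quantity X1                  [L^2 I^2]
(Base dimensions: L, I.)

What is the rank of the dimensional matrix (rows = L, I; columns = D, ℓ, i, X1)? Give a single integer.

Exponent matrix [L,I] × [D,ℓ,i,X1]:
  L: [ 1  1  0  2]
  I: [ 0  0  1  2]
Echelon form has 2 nonzero rows (pivots: D,i)

2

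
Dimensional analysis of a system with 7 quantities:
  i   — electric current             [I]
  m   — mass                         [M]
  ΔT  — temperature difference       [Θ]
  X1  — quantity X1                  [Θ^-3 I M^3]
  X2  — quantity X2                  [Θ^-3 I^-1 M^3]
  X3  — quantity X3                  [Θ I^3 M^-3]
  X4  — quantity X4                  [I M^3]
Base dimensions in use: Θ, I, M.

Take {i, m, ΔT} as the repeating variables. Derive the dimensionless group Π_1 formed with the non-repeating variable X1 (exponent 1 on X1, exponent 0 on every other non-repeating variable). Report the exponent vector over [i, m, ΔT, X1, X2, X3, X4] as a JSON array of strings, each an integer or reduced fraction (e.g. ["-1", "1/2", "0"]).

Write exponents as rows Θ,I,M / cols i,m,ΔT,X1,X2,X3,X4:
  Θ: [ 0  0  1 -3 -3  1  0]
  I: [ 1  0  0  1 -1  3  1]
  M: [ 0  1  0  3  3 -3  3]
RREF → pivots at {i,m,ΔT} ⇒ r = 3
Repeat: i,m,ΔT; free: X1,X2,X3,X4
RREF:
  r0: [   1    0    0    1   -1    3    1]
  r1: [   0    1    0    3    3   -3    3]
  r2: [   0    0    1   -3   -3    1    0]
Fix exponent of X1 at 1, X2 at 0, X3 at 0, X4 at 0; solve each RREF row for its pivot's exponent:
  r0: exp(i) + (1)·1 = 0 ⇒ exp(i) = -1
  r1: exp(m) + (3)·1 = 0 ⇒ exp(m) = -3
  r2: exp(ΔT) + (-3)·1 = 0 ⇒ exp(ΔT) = 3
Π_1 = i^-1 · m^-3 · ΔT^3 · X1

["-1", "-3", "3", "1", "0", "0", "0"]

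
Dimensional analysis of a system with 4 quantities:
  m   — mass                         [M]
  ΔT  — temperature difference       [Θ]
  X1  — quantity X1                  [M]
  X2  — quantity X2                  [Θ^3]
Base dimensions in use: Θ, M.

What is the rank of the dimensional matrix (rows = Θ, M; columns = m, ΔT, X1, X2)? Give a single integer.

Dimensional matrix (Θ×M by m×ΔT×X1×X2):
  Θ: [ 0  1  0  3]
  M: [ 1  0  1  0]
RREF → pivots at {m,ΔT} ⇒ r = 2

2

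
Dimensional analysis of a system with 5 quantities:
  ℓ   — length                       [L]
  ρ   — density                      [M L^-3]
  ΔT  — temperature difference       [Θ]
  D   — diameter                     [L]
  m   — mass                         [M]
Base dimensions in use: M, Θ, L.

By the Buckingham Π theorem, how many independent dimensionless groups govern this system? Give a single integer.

Write exponents as rows M,Θ,L / cols ℓ,ρ,ΔT,D,m:
  M: [ 0  1  0  0  1]
  Θ: [ 0  0  1  0  0]
  L: [ 1 -3  0  1  0]
RREF → pivots at {ℓ,ρ,ΔT} ⇒ r = 3
5 vars − rank 3 = 2 Π groups

2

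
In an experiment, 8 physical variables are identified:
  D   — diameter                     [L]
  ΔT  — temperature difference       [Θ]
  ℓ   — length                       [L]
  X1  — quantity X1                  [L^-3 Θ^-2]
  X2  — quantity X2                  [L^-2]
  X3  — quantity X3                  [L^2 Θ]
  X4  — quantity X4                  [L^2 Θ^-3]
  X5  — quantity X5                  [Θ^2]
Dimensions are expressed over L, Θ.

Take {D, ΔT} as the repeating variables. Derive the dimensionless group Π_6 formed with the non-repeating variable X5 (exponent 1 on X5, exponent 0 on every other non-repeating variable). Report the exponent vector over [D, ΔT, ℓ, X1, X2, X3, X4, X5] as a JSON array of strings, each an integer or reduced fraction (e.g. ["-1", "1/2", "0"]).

Write exponents as rows L,Θ / cols D,ΔT,ℓ,X1,X2,X3,X4,X5:
  L: [ 1  0  1 -3 -2  2  2  0]
  Θ: [ 0  1  0 -2  0  1 -3  2]
RREF → pivots at {D,ΔT} ⇒ r = 2
Repeat: D,ΔT; free: ℓ,X1,X2,X3,X4,X5
RREF:
  r0: [   1    0    1   -3   -2    2    2    0]
  r1: [   0    1    0   -2    0    1   -3    2]
Fix exponent of X5 at 1, ℓ at 0, X1 at 0, X2 at 0, X3 at 0, X4 at 0; solve each RREF row for its pivot's exponent:
  r0: exp(D) + (0)·1 = 0 ⇒ exp(D) = 0
  r1: exp(ΔT) + (2)·1 = 0 ⇒ exp(ΔT) = -2
Π_6 = ΔT^-2 · X5

["0", "-2", "0", "0", "0", "0", "0", "1"]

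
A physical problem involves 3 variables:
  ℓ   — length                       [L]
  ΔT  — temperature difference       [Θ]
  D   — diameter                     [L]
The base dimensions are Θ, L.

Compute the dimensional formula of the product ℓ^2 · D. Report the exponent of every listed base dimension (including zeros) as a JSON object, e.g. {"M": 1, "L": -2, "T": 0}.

Dimensional matrix (Θ×L by ℓ×ΔT×D):
  Θ: [ 0  1  0]
  L: [ 1  0  1]
  [Θ]: (2)·0+(1)·0 = 0
  [L]: (2)·1+(1)·1 = 3
⇒ L^3

{"Θ": 0, "L": 3}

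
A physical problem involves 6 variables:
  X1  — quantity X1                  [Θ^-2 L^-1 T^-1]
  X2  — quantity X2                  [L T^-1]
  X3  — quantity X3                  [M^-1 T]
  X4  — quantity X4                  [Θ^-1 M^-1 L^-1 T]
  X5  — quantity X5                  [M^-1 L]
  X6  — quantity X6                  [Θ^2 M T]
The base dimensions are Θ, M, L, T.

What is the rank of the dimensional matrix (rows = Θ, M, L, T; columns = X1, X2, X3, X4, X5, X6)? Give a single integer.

Dimensional matrix (Θ×M×L×T by X1×X2×X3×X4×X5×X6):
  Θ: [-2  0  0 -1  0  2]
  M: [ 0  0 -1 -1 -1  1]
  L: [-1  1  0 -1  1  0]
  T: [-1 -1  1  1  0  1]
Row reduction gives pivot columns X1,X2,X3; rank = 3

3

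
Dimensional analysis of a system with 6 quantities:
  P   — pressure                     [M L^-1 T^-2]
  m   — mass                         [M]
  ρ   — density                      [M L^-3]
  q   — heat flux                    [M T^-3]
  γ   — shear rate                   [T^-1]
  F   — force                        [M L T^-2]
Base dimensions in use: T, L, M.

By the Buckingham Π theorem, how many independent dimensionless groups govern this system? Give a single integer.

Exponent matrix [T,L,M] × [P,m,ρ,q,γ,F]:
  T: [-2  0  0 -3 -1 -2]
  L: [-1  0 -3  0  0  1]
  M: [ 1  1  1  1  0  1]
Echelon form has 3 nonzero rows (pivots: P,m,ρ)
6 vars − rank 3 = 3 Π groups

3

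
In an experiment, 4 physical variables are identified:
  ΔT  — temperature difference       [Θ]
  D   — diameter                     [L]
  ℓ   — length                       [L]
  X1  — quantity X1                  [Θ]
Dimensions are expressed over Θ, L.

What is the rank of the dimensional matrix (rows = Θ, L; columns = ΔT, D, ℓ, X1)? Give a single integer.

2

Write exponents as rows Θ,L / cols ΔT,D,ℓ,X1:
  Θ: [ 1  0  0  1]
  L: [ 0  1  1  0]
Row reduction gives pivot columns ΔT,D; rank = 2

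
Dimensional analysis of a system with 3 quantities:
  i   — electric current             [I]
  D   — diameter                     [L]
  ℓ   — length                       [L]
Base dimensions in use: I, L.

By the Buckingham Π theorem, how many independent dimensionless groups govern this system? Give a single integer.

1

Dimensional matrix (I×L by i×D×ℓ):
  I: [ 1  0  0]
  L: [ 0  1  1]
Row reduction gives pivot columns i,D; rank = 2
n=3, r=2 ⇒ 1 dimensionless group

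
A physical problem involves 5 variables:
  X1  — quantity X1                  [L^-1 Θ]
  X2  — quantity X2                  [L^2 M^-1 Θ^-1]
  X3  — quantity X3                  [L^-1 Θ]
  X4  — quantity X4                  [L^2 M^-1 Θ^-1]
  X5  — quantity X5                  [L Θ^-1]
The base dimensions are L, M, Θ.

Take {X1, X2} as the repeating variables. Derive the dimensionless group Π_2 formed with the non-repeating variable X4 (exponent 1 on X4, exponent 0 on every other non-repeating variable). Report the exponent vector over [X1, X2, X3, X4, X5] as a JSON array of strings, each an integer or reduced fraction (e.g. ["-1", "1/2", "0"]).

Dimensional matrix (L×M×Θ by X1×X2×X3×X4×X5):
  L: [-1  2 -1  2  1]
  M: [ 0 -1  0 -1  0]
  Θ: [ 1 -1  1 -1 -1]
RREF → pivots at {X1,X2} ⇒ r = 2
Pivot set = {X1,X2}, free = {X3,X4,X5}
RREF:
  r0: [   1    0    1    0   -1]
  r1: [   0    1    0    1    0]
  r2: [   0    0    0    0    0]
Fix exponent of X4 at 1, X3 at 0, X5 at 0; solve each RREF row for its pivot's exponent:
  r0: exp(X1) + (0)·1 = 0 ⇒ exp(X1) = 0
  r1: exp(X2) + (1)·1 = 0 ⇒ exp(X2) = -1
Π_2 = X2^-1 · X4

["0", "-1", "0", "1", "0"]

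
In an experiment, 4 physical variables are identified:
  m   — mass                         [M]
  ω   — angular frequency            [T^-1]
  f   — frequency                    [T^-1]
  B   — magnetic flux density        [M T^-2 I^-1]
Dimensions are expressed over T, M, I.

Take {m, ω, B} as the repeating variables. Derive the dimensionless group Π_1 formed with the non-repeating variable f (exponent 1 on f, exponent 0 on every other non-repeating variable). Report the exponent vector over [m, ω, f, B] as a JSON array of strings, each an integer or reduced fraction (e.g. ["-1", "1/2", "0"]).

Dimensional matrix (T×M×I by m×ω×f×B):
  T: [ 0 -1 -1 -2]
  M: [ 1  0  0  1]
  I: [ 0  0  0 -1]
Row reduction gives pivot columns m,ω,B; rank = 3
Repeat: m,ω,B; free: f
RREF:
  r0: [   1    0    0    0]
  r1: [   0    1    1    0]
  r2: [   0    0    0    1]
Fix exponent of f at 1; solve each RREF row for its pivot's exponent:
  r0: exp(m) + (0)·1 = 0 ⇒ exp(m) = 0
  r1: exp(ω) + (1)·1 = 0 ⇒ exp(ω) = -1
  r2: exp(B) + (0)·1 = 0 ⇒ exp(B) = 0
Π_1 = ω^-1 · f

["0", "-1", "1", "0"]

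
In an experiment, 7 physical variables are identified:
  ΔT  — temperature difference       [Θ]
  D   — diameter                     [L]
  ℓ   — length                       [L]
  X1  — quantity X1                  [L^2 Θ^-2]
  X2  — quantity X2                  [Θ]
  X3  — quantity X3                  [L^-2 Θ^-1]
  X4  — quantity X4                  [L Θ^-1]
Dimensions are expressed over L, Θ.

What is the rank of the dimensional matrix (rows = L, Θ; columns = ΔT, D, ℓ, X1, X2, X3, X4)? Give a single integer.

2

Dimensional matrix (L×Θ by ΔT×D×ℓ×X1×X2×X3×X4):
  L: [ 0  1  1  2  0 -2  1]
  Θ: [ 1  0  0 -2  1 -1 -1]
Echelon form has 2 nonzero rows (pivots: ΔT,D)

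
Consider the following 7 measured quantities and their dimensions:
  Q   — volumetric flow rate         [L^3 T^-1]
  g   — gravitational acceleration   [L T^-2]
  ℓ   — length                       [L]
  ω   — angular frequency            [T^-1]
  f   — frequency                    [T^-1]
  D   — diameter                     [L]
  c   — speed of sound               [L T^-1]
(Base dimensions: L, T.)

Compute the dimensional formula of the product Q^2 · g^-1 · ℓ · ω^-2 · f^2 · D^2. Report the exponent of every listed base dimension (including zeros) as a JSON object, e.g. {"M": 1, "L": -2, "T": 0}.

{"L": 8, "T": 0}

Write exponents as rows L,T / cols Q,g,ℓ,ω,f,D,c:
  L: [ 3  1  1  0  0  1  1]
  T: [-1 -2  0 -1 -1  0 -1]
  [L]: (2)·3+(-1)·1+(1)·1+(-2)·0+(2)·0+(2)·1 = 8
  [T]: (2)·-1+(-1)·-2+(1)·0+(-2)·-1+(2)·-1+(2)·0 = 0
⇒ L^8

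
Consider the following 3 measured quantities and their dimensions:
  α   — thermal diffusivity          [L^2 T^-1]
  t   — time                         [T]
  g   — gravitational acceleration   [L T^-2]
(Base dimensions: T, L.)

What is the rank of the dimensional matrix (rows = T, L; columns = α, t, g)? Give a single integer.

Exponent matrix [T,L] × [α,t,g]:
  T: [-1  1 -2]
  L: [ 2  0  1]
Echelon form has 2 nonzero rows (pivots: α,t)

2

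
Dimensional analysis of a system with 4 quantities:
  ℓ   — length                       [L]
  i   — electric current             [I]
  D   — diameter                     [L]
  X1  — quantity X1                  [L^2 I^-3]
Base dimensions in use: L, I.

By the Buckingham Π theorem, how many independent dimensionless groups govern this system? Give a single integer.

2

Exponent matrix [L,I] × [ℓ,i,D,X1]:
  L: [ 1  0  1  2]
  I: [ 0  1  0 -3]
RREF → pivots at {ℓ,i} ⇒ r = 2
n=4, r=2 ⇒ 2 dimensionless groups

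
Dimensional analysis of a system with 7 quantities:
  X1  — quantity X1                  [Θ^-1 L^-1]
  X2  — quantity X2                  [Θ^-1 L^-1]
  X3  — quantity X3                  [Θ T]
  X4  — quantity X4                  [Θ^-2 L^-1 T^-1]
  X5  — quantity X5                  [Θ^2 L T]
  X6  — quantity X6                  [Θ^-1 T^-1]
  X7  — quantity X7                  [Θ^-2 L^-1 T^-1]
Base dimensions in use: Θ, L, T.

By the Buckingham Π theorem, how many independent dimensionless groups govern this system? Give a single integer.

5

Exponent matrix [Θ,L,T] × [X1,X2,X3,X4,X5,X6,X7]:
  Θ: [-1 -1  1 -2  2 -1 -2]
  L: [-1 -1  0 -1  1  0 -1]
  T: [ 0  0  1 -1  1 -1 -1]
RREF → pivots at {X1,X3} ⇒ r = 2
Π count = n − r = 7 − 2 = 5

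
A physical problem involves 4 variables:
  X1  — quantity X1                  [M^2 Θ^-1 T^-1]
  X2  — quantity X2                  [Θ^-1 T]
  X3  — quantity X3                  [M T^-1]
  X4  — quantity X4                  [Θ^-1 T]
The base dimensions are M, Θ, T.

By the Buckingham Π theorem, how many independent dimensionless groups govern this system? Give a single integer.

Dimensional matrix (M×Θ×T by X1×X2×X3×X4):
  M: [ 2  0  1  0]
  Θ: [-1 -1  0 -1]
  T: [-1  1 -1  1]
Echelon form has 2 nonzero rows (pivots: X1,X2)
Π count = n − r = 4 − 2 = 2

2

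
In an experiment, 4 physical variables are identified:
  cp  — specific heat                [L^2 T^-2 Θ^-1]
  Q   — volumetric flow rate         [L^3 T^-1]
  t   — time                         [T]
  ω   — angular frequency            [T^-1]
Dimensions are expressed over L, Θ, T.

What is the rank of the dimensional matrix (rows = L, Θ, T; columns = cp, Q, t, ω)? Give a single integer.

Dimensional matrix (L×Θ×T by cp×Q×t×ω):
  L: [ 2  3  0  0]
  Θ: [-1  0  0  0]
  T: [-2 -1  1 -1]
RREF → pivots at {cp,Q,t} ⇒ r = 3

3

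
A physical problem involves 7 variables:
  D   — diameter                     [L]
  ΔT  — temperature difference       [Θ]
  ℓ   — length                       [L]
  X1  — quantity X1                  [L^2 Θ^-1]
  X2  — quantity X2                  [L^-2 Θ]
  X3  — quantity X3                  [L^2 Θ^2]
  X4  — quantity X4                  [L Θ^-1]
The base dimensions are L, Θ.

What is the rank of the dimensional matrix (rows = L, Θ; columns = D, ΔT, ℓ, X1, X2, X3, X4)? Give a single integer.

2

Dimensional matrix (L×Θ by D×ΔT×ℓ×X1×X2×X3×X4):
  L: [ 1  0  1  2 -2  2  1]
  Θ: [ 0  1  0 -1  1  2 -1]
Echelon form has 2 nonzero rows (pivots: D,ΔT)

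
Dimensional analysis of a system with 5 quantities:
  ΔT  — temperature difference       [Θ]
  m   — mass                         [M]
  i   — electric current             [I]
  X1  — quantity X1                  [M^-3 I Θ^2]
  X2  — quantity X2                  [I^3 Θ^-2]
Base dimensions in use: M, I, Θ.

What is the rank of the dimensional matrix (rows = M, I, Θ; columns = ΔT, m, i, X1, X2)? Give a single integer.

Dimensional matrix (M×I×Θ by ΔT×m×i×X1×X2):
  M: [ 0  1  0 -3  0]
  I: [ 0  0  1  1  3]
  Θ: [ 1  0  0  2 -2]
RREF → pivots at {ΔT,m,i} ⇒ r = 3

3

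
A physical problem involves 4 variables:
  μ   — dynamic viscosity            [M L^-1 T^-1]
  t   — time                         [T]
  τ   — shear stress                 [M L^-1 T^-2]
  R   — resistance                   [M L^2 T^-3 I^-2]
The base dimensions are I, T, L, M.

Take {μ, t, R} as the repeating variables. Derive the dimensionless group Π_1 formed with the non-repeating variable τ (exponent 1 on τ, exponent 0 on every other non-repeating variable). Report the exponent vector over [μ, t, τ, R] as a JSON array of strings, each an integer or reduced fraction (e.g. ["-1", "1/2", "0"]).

Write exponents as rows I,T,L,M / cols μ,t,τ,R:
  I: [ 0  0  0 -2]
  T: [-1  1 -2 -3]
  L: [-1  0 -1  2]
  M: [ 1  0  1  1]
Echelon form has 3 nonzero rows (pivots: μ,t,R)
Pivot set = {μ,t,R}, free = {τ}
RREF:
  r0: [   1    0    1    0]
  r1: [   0    1   -1    0]
  r2: [   0    0    0    1]
  r3: [   0    0    0    0]
Fix exponent of τ at 1; solve each RREF row for its pivot's exponent:
  r0: exp(μ) + (1)·1 = 0 ⇒ exp(μ) = -1
  r1: exp(t) + (-1)·1 = 0 ⇒ exp(t) = 1
  r2: exp(R) + (0)·1 = 0 ⇒ exp(R) = 0
Π_1 = μ^-1 · t · τ

["-1", "1", "1", "0"]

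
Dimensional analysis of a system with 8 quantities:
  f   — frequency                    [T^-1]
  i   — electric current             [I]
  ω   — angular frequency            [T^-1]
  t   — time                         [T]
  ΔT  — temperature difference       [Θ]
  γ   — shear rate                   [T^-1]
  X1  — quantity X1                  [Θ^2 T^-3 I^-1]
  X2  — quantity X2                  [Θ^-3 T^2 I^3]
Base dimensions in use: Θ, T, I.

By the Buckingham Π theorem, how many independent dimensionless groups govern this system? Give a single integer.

Dimensional matrix (Θ×T×I by f×i×ω×t×ΔT×γ×X1×X2):
  Θ: [ 0  0  0  0  1  0  2 -3]
  T: [-1  0 -1  1  0 -1 -3  2]
  I: [ 0  1  0  0  0  0 -1  3]
Row reduction gives pivot columns f,i,ΔT; rank = 3
n=8, r=3 ⇒ 5 dimensionless groups

5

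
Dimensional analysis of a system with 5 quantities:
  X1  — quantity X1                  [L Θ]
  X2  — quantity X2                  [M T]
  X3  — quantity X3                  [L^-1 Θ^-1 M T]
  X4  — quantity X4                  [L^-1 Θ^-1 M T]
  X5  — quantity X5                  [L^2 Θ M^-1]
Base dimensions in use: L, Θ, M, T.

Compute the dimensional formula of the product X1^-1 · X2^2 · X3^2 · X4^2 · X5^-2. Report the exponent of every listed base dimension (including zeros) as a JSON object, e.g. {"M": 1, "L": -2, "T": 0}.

{"L": -9, "Θ": -7, "M": 8, "T": 6}

Exponent matrix [L,Θ,M,T] × [X1,X2,X3,X4,X5]:
  L: [ 1  0 -1 -1  2]
  Θ: [ 1  0 -1 -1  1]
  M: [ 0  1  1  1 -1]
  T: [ 0  1  1  1  0]
  [L]: (-1)·1+(2)·0+(2)·-1+(2)·-1+(-2)·2 = -9
  [Θ]: (-1)·1+(2)·0+(2)·-1+(2)·-1+(-2)·1 = -7
  [M]: (-1)·0+(2)·1+(2)·1+(2)·1+(-2)·-1 = 8
  [T]: (-1)·0+(2)·1+(2)·1+(2)·1+(-2)·0 = 6
⇒ L^-9 Θ^-7 M^8 T^6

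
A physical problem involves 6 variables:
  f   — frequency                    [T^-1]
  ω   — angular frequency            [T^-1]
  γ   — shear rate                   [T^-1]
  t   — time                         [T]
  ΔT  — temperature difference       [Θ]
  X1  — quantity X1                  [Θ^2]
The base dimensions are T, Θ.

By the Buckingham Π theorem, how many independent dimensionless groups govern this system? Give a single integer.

4

Write exponents as rows T,Θ / cols f,ω,γ,t,ΔT,X1:
  T: [-1 -1 -1  1  0  0]
  Θ: [ 0  0  0  0  1  2]
RREF → pivots at {f,ΔT} ⇒ r = 2
n=6, r=2 ⇒ 4 dimensionless groups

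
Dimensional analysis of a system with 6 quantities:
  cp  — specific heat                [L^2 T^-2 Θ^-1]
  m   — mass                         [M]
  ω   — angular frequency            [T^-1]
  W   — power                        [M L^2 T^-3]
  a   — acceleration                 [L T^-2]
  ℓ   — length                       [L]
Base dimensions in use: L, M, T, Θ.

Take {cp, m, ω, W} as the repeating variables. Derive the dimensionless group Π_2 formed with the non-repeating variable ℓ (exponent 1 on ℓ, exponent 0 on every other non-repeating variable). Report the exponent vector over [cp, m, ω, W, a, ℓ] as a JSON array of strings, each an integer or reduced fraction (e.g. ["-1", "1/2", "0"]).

Exponent matrix [L,M,T,Θ] × [cp,m,ω,W,a,ℓ]:
  L: [ 2  0  0  2  1  1]
  M: [ 0  1  0  1  0  0]
  T: [-2  0 -1 -3 -2  0]
  Θ: [-1  0  0  0  0  0]
Row reduction gives pivot columns cp,m,ω,W; rank = 4
Repeat: cp,m,ω,W; free: a,ℓ
RREF:
  r0: [   1    0    0    0    0    0]
  r1: [   0    1    0    0 -1/2 -1/2]
  r2: [   0    0    1    0  1/2 -3/2]
  r3: [   0    0    0    1  1/2  1/2]
Fix exponent of ℓ at 1, a at 0; solve each RREF row for its pivot's exponent:
  r0: exp(cp) + (0)·1 = 0 ⇒ exp(cp) = 0
  r1: exp(m) + (-1/2)·1 = 0 ⇒ exp(m) = 1/2
  r2: exp(ω) + (-3/2)·1 = 0 ⇒ exp(ω) = 3/2
  r3: exp(W) + (1/2)·1 = 0 ⇒ exp(W) = -1/2
Π_2 = m^(1/2) · ω^(3/2) · W^(-1/2) · ℓ

["0", "1/2", "3/2", "-1/2", "0", "1"]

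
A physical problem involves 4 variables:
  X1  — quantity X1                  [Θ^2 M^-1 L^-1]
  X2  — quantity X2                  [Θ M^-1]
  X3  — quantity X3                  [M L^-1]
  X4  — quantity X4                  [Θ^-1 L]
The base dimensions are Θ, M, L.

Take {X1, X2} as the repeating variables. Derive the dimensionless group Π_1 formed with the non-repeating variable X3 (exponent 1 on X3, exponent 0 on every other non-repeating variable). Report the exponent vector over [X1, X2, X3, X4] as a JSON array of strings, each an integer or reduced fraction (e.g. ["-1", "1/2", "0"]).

Write exponents as rows Θ,M,L / cols X1,X2,X3,X4:
  Θ: [ 2  1  0 -1]
  M: [-1 -1  1  0]
  L: [-1  0 -1  1]
Echelon form has 2 nonzero rows (pivots: X1,X2)
Repeat: X1,X2; free: X3,X4
RREF:
  r0: [   1    0    1   -1]
  r1: [   0    1   -2    1]
  r2: [   0    0    0    0]
Fix exponent of X3 at 1, X4 at 0; solve each RREF row for its pivot's exponent:
  r0: exp(X1) + (1)·1 = 0 ⇒ exp(X1) = -1
  r1: exp(X2) + (-2)·1 = 0 ⇒ exp(X2) = 2
Π_1 = X1^-1 · X2^2 · X3

["-1", "2", "1", "0"]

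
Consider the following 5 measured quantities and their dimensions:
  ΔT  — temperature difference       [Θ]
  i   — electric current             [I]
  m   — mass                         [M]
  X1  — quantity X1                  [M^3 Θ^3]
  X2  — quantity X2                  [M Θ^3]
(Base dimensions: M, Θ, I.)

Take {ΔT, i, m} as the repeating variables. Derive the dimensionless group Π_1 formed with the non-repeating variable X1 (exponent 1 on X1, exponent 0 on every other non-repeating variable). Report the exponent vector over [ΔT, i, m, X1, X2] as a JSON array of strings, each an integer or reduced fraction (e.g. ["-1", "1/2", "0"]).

["-3", "0", "-3", "1", "0"]

Dimensional matrix (M×Θ×I by ΔT×i×m×X1×X2):
  M: [ 0  0  1  3  1]
  Θ: [ 1  0  0  3  3]
  I: [ 0  1  0  0  0]
Echelon form has 3 nonzero rows (pivots: ΔT,i,m)
Repeat: ΔT,i,m; free: X1,X2
RREF:
  r0: [   1    0    0    3    3]
  r1: [   0    1    0    0    0]
  r2: [   0    0    1    3    1]
Fix exponent of X1 at 1, X2 at 0; solve each RREF row for its pivot's exponent:
  r0: exp(ΔT) + (3)·1 = 0 ⇒ exp(ΔT) = -3
  r1: exp(i) + (0)·1 = 0 ⇒ exp(i) = 0
  r2: exp(m) + (3)·1 = 0 ⇒ exp(m) = -3
Π_1 = ΔT^-3 · m^-3 · X1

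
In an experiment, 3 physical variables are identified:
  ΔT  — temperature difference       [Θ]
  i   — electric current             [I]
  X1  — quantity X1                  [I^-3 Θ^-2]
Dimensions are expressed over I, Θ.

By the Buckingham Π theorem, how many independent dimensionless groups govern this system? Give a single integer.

Dimensional matrix (I×Θ by ΔT×i×X1):
  I: [ 0  1 -3]
  Θ: [ 1  0 -2]
Echelon form has 2 nonzero rows (pivots: ΔT,i)
3 vars − rank 2 = 1 Π group

1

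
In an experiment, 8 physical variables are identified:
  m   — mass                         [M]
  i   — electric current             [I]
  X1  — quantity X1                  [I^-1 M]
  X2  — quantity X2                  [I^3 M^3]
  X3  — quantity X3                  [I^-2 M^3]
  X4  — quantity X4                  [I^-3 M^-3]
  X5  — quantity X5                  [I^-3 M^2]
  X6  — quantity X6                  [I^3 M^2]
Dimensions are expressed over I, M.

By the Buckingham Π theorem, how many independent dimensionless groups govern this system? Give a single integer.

Dimensional matrix (I×M by m×i×X1×X2×X3×X4×X5×X6):
  I: [ 0  1 -1  3 -2 -3 -3  3]
  M: [ 1  0  1  3  3 -3  2  2]
Row reduction gives pivot columns m,i; rank = 2
8 vars − rank 2 = 6 Π groups

6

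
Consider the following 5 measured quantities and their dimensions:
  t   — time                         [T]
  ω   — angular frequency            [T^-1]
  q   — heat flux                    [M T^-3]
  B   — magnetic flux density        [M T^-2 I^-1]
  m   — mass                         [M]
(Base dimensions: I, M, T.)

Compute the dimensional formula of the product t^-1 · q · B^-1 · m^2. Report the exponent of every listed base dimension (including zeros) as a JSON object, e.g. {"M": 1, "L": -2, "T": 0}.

{"I": 1, "M": 2, "T": -2}

Dimensional matrix (I×M×T by t×ω×q×B×m):
  I: [ 0  0  0 -1  0]
  M: [ 0  0  1  1  1]
  T: [ 1 -1 -3 -2  0]
  [I]: (-1)·0+(1)·0+(-1)·-1+(2)·0 = 1
  [M]: (-1)·0+(1)·1+(-1)·1+(2)·1 = 2
  [T]: (-1)·1+(1)·-3+(-1)·-2+(2)·0 = -2
⇒ I M^2 T^-2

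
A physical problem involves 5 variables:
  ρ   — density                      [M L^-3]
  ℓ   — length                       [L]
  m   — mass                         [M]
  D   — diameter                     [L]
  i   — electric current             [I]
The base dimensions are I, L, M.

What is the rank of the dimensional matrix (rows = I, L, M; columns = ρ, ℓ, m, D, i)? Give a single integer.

Exponent matrix [I,L,M] × [ρ,ℓ,m,D,i]:
  I: [ 0  0  0  0  1]
  L: [-3  1  0  1  0]
  M: [ 1  0  1  0  0]
Row reduction gives pivot columns ρ,ℓ,i; rank = 3

3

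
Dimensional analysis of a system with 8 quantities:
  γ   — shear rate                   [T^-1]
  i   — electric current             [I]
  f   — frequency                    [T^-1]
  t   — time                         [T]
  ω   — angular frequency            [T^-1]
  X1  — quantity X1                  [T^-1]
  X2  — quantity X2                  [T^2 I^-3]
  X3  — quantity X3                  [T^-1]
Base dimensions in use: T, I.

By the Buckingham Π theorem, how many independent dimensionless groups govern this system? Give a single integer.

Write exponents as rows T,I / cols γ,i,f,t,ω,X1,X2,X3:
  T: [-1  0 -1  1 -1 -1  2 -1]
  I: [ 0  1  0  0  0  0 -3  0]
Row reduction gives pivot columns γ,i; rank = 2
n=8, r=2 ⇒ 6 dimensionless groups

6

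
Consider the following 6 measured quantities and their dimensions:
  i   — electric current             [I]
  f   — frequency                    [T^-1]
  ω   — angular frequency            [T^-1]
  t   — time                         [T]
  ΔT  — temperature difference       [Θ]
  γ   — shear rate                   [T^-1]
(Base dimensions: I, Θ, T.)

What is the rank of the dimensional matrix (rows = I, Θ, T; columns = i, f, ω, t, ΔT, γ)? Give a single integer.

3

Exponent matrix [I,Θ,T] × [i,f,ω,t,ΔT,γ]:
  I: [ 1  0  0  0  0  0]
  Θ: [ 0  0  0  0  1  0]
  T: [ 0 -1 -1  1  0 -1]
Row reduction gives pivot columns i,f,ΔT; rank = 3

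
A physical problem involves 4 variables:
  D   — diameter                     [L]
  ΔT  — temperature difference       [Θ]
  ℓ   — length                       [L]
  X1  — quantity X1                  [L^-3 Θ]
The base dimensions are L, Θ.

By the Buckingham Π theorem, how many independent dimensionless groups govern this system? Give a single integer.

2

Exponent matrix [L,Θ] × [D,ΔT,ℓ,X1]:
  L: [ 1  0  1 -3]
  Θ: [ 0  1  0  1]
RREF → pivots at {D,ΔT} ⇒ r = 2
Π count = n − r = 4 − 2 = 2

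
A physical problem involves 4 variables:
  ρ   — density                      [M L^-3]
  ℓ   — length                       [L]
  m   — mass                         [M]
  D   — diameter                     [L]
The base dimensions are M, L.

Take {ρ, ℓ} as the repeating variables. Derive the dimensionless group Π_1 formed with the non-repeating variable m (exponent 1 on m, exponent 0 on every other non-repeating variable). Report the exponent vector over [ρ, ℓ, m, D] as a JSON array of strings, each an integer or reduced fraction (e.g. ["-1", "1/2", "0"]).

Dimensional matrix (M×L by ρ×ℓ×m×D):
  M: [ 1  0  1  0]
  L: [-3  1  0  1]
Echelon form has 2 nonzero rows (pivots: ρ,ℓ)
Repeat: ρ,ℓ; free: m,D
RREF:
  r0: [   1    0    1    0]
  r1: [   0    1    3    1]
Fix exponent of m at 1, D at 0; solve each RREF row for its pivot's exponent:
  r0: exp(ρ) + (1)·1 = 0 ⇒ exp(ρ) = -1
  r1: exp(ℓ) + (3)·1 = 0 ⇒ exp(ℓ) = -3
Π_1 = ρ^-1 · ℓ^-3 · m

["-1", "-3", "1", "0"]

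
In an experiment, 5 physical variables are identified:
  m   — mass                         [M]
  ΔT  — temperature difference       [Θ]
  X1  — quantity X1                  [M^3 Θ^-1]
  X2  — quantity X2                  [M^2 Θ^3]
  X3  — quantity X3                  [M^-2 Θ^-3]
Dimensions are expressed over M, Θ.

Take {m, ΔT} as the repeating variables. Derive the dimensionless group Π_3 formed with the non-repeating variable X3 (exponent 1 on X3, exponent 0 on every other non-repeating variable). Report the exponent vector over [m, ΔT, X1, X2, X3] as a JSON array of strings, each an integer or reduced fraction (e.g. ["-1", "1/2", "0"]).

["2", "3", "0", "0", "1"]

Dimensional matrix (M×Θ by m×ΔT×X1×X2×X3):
  M: [ 1  0  3  2 -2]
  Θ: [ 0  1 -1  3 -3]
RREF → pivots at {m,ΔT} ⇒ r = 2
Pivot set = {m,ΔT}, free = {X1,X2,X3}
RREF:
  r0: [   1    0    3    2   -2]
  r1: [   0    1   -1    3   -3]
Fix exponent of X3 at 1, X1 at 0, X2 at 0; solve each RREF row for its pivot's exponent:
  r0: exp(m) + (-2)·1 = 0 ⇒ exp(m) = 2
  r1: exp(ΔT) + (-3)·1 = 0 ⇒ exp(ΔT) = 3
Π_3 = m^2 · ΔT^3 · X3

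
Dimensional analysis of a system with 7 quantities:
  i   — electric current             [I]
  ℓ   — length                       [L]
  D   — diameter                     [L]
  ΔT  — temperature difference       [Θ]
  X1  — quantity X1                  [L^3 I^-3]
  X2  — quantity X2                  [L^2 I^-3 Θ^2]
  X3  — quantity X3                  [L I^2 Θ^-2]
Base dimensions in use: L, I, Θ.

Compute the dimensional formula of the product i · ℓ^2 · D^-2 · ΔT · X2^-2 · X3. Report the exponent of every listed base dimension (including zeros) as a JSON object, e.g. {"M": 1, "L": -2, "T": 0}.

Exponent matrix [L,I,Θ] × [i,ℓ,D,ΔT,X1,X2,X3]:
  L: [ 0  1  1  0  3  2  1]
  I: [ 1  0  0  0 -3 -3  2]
  Θ: [ 0  0  0  1  0  2 -2]
  [L]: (1)·0+(2)·1+(-2)·1+(1)·0+(-2)·2+(1)·1 = -3
  [I]: (1)·1+(2)·0+(-2)·0+(1)·0+(-2)·-3+(1)·2 = 9
  [Θ]: (1)·0+(2)·0+(-2)·0+(1)·1+(-2)·2+(1)·-2 = -5
⇒ L^-3 I^9 Θ^-5

{"L": -3, "I": 9, "Θ": -5}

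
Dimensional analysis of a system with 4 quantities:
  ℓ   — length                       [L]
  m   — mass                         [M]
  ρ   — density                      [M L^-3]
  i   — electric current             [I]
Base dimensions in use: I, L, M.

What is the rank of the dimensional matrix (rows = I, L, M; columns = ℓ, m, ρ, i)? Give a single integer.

Exponent matrix [I,L,M] × [ℓ,m,ρ,i]:
  I: [ 0  0  0  1]
  L: [ 1  0 -3  0]
  M: [ 0  1  1  0]
Row reduction gives pivot columns ℓ,m,i; rank = 3

3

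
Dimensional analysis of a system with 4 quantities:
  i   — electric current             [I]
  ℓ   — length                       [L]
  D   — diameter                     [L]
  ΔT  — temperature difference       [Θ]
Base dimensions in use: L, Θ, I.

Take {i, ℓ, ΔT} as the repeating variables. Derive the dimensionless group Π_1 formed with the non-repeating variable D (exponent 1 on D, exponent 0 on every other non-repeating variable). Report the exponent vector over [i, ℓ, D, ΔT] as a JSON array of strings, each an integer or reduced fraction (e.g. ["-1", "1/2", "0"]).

Dimensional matrix (L×Θ×I by i×ℓ×D×ΔT):
  L: [ 0  1  1  0]
  Θ: [ 0  0  0  1]
  I: [ 1  0  0  0]
Echelon form has 3 nonzero rows (pivots: i,ℓ,ΔT)
Pivot set = {i,ℓ,ΔT}, free = {D}
RREF:
  r0: [   1    0    0    0]
  r1: [   0    1    1    0]
  r2: [   0    0    0    1]
Fix exponent of D at 1; solve each RREF row for its pivot's exponent:
  r0: exp(i) + (0)·1 = 0 ⇒ exp(i) = 0
  r1: exp(ℓ) + (1)·1 = 0 ⇒ exp(ℓ) = -1
  r2: exp(ΔT) + (0)·1 = 0 ⇒ exp(ΔT) = 0
Π_1 = ℓ^-1 · D

["0", "-1", "1", "0"]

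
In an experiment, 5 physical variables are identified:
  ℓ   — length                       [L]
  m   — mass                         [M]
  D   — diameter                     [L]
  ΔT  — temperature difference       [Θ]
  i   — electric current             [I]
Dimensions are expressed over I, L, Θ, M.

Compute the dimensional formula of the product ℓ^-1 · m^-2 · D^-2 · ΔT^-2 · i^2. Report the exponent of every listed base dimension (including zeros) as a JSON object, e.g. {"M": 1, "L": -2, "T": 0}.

{"I": 2, "L": -3, "Θ": -2, "M": -2}

Write exponents as rows I,L,Θ,M / cols ℓ,m,D,ΔT,i:
  I: [ 0  0  0  0  1]
  L: [ 1  0  1  0  0]
  Θ: [ 0  0  0  1  0]
  M: [ 0  1  0  0  0]
  [I]: (-1)·0+(-2)·0+(-2)·0+(-2)·0+(2)·1 = 2
  [L]: (-1)·1+(-2)·0+(-2)·1+(-2)·0+(2)·0 = -3
  [Θ]: (-1)·0+(-2)·0+(-2)·0+(-2)·1+(2)·0 = -2
  [M]: (-1)·0+(-2)·1+(-2)·0+(-2)·0+(2)·0 = -2
⇒ I^2 L^-3 Θ^-2 M^-2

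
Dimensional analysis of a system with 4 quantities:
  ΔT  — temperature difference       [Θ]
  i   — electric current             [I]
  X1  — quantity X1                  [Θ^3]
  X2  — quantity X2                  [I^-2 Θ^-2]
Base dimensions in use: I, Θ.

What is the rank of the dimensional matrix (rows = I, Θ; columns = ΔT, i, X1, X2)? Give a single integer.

Dimensional matrix (I×Θ by ΔT×i×X1×X2):
  I: [ 0  1  0 -2]
  Θ: [ 1  0  3 -2]
Row reduction gives pivot columns ΔT,i; rank = 2

2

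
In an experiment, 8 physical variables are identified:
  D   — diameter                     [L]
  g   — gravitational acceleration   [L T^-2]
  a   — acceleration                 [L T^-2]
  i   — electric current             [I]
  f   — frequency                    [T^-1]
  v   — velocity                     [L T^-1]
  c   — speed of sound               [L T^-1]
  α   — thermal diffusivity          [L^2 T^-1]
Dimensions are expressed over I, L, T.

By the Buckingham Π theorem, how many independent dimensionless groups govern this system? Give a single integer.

5

Write exponents as rows I,L,T / cols D,g,a,i,f,v,c,α:
  I: [ 0  0  0  1  0  0  0  0]
  L: [ 1  1  1  0  0  1  1  2]
  T: [ 0 -2 -2  0 -1 -1 -1 -1]
Echelon form has 3 nonzero rows (pivots: D,g,i)
8 vars − rank 3 = 5 Π groups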